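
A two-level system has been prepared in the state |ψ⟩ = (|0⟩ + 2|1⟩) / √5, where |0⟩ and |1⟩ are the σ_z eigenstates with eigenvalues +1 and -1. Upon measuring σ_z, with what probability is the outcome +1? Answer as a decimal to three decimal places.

0.200

The +1 outcome corresponds to |0⟩. Its amplitude in |ψ⟩ is 1/√5.
P = |1|² / 5 = 1/5.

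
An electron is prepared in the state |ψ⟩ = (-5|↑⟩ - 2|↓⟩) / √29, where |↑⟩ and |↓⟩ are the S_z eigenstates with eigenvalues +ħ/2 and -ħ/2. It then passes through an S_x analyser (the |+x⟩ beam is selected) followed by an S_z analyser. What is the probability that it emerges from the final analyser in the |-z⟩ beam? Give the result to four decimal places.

0.4224

First analyser (S_x): P(|+x⟩) = |⟨+x|ψ⟩|² = 49/58.
After stage 1 the state is |+x⟩; P(|-z⟩) = |⟨-z|+x⟩|² = 1/2.
Joint probability = 49/58 × 1/2 = 0.4224.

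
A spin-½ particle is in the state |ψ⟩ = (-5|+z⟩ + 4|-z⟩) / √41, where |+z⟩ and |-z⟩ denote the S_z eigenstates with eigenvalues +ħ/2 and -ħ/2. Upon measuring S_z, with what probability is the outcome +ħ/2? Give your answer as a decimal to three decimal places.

0.610

The +ħ/2 outcome corresponds to |+z⟩. Its amplitude in |ψ⟩ is -5/√41.
P = |-5|² / 41 = 25/41.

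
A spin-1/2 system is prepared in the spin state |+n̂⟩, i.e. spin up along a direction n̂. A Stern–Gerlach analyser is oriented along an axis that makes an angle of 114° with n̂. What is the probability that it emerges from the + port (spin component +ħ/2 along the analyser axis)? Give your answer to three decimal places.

For spin-½, the probability of finding spin-up along an axis at angle θ to the initial spin direction is cos²(θ/2); spin-down is sin²(θ/2).
θ = 114°, so P = cos²(57°) ≈ 0.297.

0.297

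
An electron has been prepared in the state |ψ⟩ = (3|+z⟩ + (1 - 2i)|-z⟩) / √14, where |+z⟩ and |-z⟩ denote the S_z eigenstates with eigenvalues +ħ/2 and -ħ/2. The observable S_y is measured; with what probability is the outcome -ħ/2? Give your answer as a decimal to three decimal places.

0.929

|-y⟩ = (|+z⟩ - i|-z⟩)/√2, so ⟨-y|ψ⟩ = (5 + i) / (√2·√14).
P = |5 + i|² / 28 = 26/28.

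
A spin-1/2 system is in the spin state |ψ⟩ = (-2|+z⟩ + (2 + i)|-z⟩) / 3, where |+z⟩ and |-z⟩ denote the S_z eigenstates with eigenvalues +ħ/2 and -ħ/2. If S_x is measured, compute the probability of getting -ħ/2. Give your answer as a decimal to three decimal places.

0.944

|-x⟩ = (|+z⟩ - |-z⟩)/√2, so ⟨-x|ψ⟩ = (-4 - i) / (√2·3).
P = |-4 - i|² / 18 = 17/18.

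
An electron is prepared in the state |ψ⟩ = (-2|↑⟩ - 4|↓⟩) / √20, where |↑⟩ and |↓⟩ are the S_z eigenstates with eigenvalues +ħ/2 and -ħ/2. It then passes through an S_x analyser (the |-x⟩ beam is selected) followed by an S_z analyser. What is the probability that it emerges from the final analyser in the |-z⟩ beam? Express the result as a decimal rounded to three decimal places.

First analyser (S_x): P(|-x⟩) = |⟨-x|ψ⟩|² = 4/40.
After stage 1 the state is |-x⟩; P(|-z⟩) = |⟨-z|-x⟩|² = 1/2.
Joint probability = 4/40 × 1/2 = 0.050.

0.050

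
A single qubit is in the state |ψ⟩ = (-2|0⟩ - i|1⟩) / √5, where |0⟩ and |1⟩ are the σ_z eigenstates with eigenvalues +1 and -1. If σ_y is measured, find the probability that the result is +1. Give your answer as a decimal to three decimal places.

|+y⟩ = (|0⟩ + i|1⟩)/√2, so ⟨+y|ψ⟩ = (-3) / (√2·√5).
P = |-3|² / 10 = 9/10.

0.900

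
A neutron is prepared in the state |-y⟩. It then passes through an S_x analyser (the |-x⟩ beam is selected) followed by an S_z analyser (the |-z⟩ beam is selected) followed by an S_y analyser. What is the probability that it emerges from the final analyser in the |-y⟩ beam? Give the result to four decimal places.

0.1250

First analyser (S_x): from |-y⟩, P(|-x⟩) = 1/2.
After stage 1 the state is |-x⟩; P(|-z⟩) = |⟨-z|-x⟩|² = 1/2.
After stage 2 the state is |-z⟩; P(|-y⟩) = |⟨-y|-z⟩|² = 1/2.
Joint probability = 1/2 × 1/2 × 1/2 = 0.1250.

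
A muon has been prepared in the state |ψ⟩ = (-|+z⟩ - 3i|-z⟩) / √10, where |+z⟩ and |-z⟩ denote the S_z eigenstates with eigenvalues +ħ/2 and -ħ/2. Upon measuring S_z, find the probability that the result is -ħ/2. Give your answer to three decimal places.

The -ħ/2 outcome corresponds to |-z⟩. Its amplitude in |ψ⟩ is -3i/√10.
P = |-3i|² / 10 = 9/10.

0.900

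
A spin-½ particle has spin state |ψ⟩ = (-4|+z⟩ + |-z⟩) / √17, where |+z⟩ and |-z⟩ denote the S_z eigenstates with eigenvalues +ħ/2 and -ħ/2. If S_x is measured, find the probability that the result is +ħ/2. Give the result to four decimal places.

|+x⟩ = (|+z⟩ + |-z⟩)/√2, so ⟨+x|ψ⟩ = (-3) / (√2·√17).
P = |-3|² / 34 = 9/34.

0.2647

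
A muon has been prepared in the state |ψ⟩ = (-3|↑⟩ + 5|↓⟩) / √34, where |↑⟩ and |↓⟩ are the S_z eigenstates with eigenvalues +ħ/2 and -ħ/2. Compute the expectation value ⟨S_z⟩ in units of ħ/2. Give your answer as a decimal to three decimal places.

-0.471

⟨σ_z⟩ = |a|² - |b|² divided by |a|²+|b|², with a, b the |↑⟩, |↓⟩ amplitudes.
= (9 - 25)/34 = -16/34.
⟨S_z⟩ = (ħ/2)·⟨σ_z⟩.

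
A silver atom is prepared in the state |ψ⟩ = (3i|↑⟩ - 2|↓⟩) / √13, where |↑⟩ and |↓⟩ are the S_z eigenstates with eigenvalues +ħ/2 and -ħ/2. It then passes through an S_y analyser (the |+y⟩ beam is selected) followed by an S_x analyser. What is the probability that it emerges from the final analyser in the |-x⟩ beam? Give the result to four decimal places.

0.4808

First analyser (S_y): P(|+y⟩) = |⟨+y|ψ⟩|² = 25/26.
After stage 1 the state is |+y⟩; P(|-x⟩) = |⟨-x|+y⟩|² = 1/2.
Joint probability = 25/26 × 1/2 = 0.4808.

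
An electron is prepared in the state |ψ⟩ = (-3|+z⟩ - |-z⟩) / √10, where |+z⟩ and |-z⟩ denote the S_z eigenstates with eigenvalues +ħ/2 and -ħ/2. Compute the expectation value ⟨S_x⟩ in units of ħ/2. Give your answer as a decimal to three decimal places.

0.600

⟨σ_x⟩ = 2 Re(a* b)/(|a|²+|b|²) with a = -3, b = -1.
a* b = 3, so ⟨σ_x⟩ = 6/10.
⟨S_x⟩ = (ħ/2)·⟨σ_x⟩.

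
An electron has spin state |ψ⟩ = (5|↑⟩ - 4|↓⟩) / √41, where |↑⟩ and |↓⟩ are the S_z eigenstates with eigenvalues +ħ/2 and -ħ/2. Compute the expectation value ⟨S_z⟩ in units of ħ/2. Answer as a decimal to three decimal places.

⟨σ_z⟩ = |a|² - |b|² divided by |a|²+|b|², with a, b the |↑⟩, |↓⟩ amplitudes.
= (25 - 16)/41 = 9/41.
⟨S_z⟩ = (ħ/2)·⟨σ_z⟩.

0.220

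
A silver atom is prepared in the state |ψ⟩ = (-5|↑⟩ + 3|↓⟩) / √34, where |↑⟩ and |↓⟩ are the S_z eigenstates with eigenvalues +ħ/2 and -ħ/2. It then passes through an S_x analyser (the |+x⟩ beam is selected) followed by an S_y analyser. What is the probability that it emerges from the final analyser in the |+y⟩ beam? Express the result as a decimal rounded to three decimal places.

First analyser (S_x): P(|+x⟩) = |⟨+x|ψ⟩|² = 4/68.
After stage 1 the state is |+x⟩; P(|+y⟩) = |⟨+y|+x⟩|² = 1/2.
Joint probability = 4/68 × 1/2 = 0.029.

0.029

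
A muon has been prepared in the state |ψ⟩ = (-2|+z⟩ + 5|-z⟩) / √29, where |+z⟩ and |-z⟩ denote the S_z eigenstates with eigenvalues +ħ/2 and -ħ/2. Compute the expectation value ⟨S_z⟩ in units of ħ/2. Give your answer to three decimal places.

⟨σ_z⟩ = |a|² - |b|² divided by |a|²+|b|², with a, b the |+z⟩, |-z⟩ amplitudes.
= (4 - 25)/29 = -21/29.
⟨S_z⟩ = (ħ/2)·⟨σ_z⟩.

-0.724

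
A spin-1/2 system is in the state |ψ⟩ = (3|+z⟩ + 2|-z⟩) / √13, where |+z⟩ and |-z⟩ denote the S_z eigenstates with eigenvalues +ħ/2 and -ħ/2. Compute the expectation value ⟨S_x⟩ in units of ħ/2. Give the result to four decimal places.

0.9231

⟨σ_x⟩ = 2 Re(a* b)/(|a|²+|b|²) with a = 3, b = 2.
a* b = 6, so ⟨σ_x⟩ = 12/13.
⟨S_x⟩ = (ħ/2)·⟨σ_x⟩.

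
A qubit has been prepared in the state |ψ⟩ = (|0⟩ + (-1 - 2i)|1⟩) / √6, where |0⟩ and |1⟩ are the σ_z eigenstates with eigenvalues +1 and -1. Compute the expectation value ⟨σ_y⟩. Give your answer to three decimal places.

-0.667

⟨σ_y⟩ = 2 Im(a* b)/(|a|²+|b|²) with a = 1, b = (-1 - 2i).
a* b = (-1 - 2i), so ⟨σ_y⟩ = -4/6.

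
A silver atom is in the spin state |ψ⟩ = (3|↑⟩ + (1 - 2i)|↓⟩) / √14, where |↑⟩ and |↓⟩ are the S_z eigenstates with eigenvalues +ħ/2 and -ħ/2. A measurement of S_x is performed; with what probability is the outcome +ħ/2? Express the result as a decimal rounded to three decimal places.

|+x⟩ = (|↑⟩ + |↓⟩)/√2, so ⟨+x|ψ⟩ = (4 - 2i) / (√2·√14).
P = |4 - 2i|² / 28 = 20/28.

0.714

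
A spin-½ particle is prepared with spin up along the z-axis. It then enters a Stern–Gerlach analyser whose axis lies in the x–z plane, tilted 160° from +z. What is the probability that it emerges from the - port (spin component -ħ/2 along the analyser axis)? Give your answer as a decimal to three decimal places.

For spin-½, the probability of finding spin-up along an axis at angle θ to the initial spin direction is cos²(θ/2); spin-down is sin²(θ/2).
θ = 160°, so P = sin²(80°) ≈ 0.970.

0.970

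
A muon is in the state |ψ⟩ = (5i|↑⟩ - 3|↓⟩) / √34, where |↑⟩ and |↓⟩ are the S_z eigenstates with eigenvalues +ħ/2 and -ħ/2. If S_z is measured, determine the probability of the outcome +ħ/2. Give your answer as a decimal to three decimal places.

0.735

The +ħ/2 outcome corresponds to |↑⟩. Its amplitude in |ψ⟩ is 5i/√34.
P = |5i|² / 34 = 25/34.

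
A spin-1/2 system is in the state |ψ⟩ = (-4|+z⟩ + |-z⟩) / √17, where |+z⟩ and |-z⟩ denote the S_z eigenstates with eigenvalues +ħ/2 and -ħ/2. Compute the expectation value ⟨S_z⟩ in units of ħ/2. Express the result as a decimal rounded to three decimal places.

0.882

⟨σ_z⟩ = |a|² - |b|² divided by |a|²+|b|², with a, b the |+z⟩, |-z⟩ amplitudes.
= (16 - 1)/17 = 15/17.
⟨S_z⟩ = (ħ/2)·⟨σ_z⟩.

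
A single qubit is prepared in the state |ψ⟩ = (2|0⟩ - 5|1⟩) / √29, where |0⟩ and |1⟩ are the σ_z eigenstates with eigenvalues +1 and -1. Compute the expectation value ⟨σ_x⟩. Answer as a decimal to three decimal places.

-0.690

⟨σ_x⟩ = 2 Re(a* b)/(|a|²+|b|²) with a = 2, b = -5.
a* b = -10, so ⟨σ_x⟩ = -20/29.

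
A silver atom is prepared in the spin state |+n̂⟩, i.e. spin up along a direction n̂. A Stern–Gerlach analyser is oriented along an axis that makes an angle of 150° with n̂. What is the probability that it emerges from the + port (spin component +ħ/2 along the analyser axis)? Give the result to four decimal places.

For spin-½, the probability of finding spin-up along an axis at angle θ to the initial spin direction is cos²(θ/2); spin-down is sin²(θ/2).
θ = 150°, so P = cos²(75°) ≈ 0.0670.

0.0670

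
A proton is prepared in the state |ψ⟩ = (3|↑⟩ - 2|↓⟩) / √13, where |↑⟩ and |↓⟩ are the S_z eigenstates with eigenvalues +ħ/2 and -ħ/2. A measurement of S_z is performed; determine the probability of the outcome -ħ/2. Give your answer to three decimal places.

0.308

The -ħ/2 outcome corresponds to |↓⟩. Its amplitude in |ψ⟩ is -2/√13.
P = |-2|² / 13 = 4/13.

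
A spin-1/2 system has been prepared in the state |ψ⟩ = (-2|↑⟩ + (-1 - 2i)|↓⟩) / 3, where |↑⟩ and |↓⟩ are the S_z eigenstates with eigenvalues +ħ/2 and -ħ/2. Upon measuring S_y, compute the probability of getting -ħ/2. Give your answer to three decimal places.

0.056

|-y⟩ = (|↑⟩ - i|↓⟩)/√2, so ⟨-y|ψ⟩ = (-i) / (√2·3).
P = |-i|² / 18 = 1/18.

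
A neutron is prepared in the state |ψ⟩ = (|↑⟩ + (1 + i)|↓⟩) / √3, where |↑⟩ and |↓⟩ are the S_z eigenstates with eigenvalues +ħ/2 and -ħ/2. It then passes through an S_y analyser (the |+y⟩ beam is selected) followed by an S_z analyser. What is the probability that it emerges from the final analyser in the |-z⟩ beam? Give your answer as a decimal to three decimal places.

0.417

First analyser (S_y): P(|+y⟩) = |⟨+y|ψ⟩|² = 5/6.
After stage 1 the state is |+y⟩; P(|-z⟩) = |⟨-z|+y⟩|² = 1/2.
Joint probability = 5/6 × 1/2 = 0.417.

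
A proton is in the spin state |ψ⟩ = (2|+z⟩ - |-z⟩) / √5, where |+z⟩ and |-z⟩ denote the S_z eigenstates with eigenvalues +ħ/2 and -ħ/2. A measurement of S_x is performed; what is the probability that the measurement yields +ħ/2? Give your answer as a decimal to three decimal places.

0.100

|+x⟩ = (|+z⟩ + |-z⟩)/√2, so ⟨+x|ψ⟩ = (1) / (√2·√5).
P = |1|² / 10 = 1/10.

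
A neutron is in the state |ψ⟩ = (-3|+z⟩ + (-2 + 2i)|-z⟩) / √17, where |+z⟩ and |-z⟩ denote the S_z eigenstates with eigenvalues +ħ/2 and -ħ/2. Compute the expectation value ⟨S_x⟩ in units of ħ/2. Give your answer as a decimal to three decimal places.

⟨σ_x⟩ = 2 Re(a* b)/(|a|²+|b|²) with a = -3, b = (-2 + 2i).
a* b = (6 - 6i), so ⟨σ_x⟩ = 12/17.
⟨S_x⟩ = (ħ/2)·⟨σ_x⟩.

0.706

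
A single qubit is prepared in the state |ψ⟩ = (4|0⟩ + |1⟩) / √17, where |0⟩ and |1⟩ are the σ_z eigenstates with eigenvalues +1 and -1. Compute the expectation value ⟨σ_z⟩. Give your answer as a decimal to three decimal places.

⟨σ_z⟩ = |a|² - |b|² divided by |a|²+|b|², with a, b the |0⟩, |1⟩ amplitudes.
= (16 - 1)/17 = 15/17.

0.882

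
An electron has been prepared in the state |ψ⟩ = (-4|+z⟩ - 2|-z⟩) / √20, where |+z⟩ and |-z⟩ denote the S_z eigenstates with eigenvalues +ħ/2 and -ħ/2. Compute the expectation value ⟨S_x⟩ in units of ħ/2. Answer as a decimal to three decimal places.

0.800

⟨σ_x⟩ = 2 Re(a* b)/(|a|²+|b|²) with a = -4, b = -2.
a* b = 8, so ⟨σ_x⟩ = 16/20.
⟨S_x⟩ = (ħ/2)·⟨σ_x⟩.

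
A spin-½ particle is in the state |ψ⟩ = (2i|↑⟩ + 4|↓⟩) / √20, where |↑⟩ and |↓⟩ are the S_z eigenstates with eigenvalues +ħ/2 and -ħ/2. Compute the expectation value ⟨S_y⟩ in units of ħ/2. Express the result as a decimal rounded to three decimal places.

-0.800

⟨σ_y⟩ = 2 Im(a* b)/(|a|²+|b|²) with a = 2i, b = 4.
a* b = -8i, so ⟨σ_y⟩ = -16/20.
⟨S_y⟩ = (ħ/2)·⟨σ_y⟩.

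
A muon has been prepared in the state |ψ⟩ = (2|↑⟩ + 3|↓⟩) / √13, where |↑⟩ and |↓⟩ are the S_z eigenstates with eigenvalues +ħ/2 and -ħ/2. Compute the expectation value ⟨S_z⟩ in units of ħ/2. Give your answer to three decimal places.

-0.385

⟨σ_z⟩ = |a|² - |b|² divided by |a|²+|b|², with a, b the |↑⟩, |↓⟩ amplitudes.
= (4 - 9)/13 = -5/13.
⟨S_z⟩ = (ħ/2)·⟨σ_z⟩.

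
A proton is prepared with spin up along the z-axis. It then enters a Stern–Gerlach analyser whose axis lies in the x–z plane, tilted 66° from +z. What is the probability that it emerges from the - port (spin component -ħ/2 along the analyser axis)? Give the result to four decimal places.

For spin-½, the probability of finding spin-up along an axis at angle θ to the initial spin direction is cos²(θ/2); spin-down is sin²(θ/2).
θ = 66°, so P = sin²(33°) ≈ 0.2966.

0.2966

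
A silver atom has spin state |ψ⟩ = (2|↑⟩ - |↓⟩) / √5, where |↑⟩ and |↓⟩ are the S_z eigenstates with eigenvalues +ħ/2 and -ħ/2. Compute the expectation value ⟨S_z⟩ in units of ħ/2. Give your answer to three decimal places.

⟨σ_z⟩ = |a|² - |b|² divided by |a|²+|b|², with a, b the |↑⟩, |↓⟩ amplitudes.
= (4 - 1)/5 = 3/5.
⟨S_z⟩ = (ħ/2)·⟨σ_z⟩.

0.600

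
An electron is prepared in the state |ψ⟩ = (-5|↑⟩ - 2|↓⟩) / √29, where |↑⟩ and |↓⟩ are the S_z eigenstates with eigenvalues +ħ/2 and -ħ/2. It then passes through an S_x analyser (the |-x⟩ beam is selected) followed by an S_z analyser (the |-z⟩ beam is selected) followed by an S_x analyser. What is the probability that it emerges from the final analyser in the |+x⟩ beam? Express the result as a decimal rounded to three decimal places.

First analyser (S_x): P(|-x⟩) = |⟨-x|ψ⟩|² = 9/58.
After stage 1 the state is |-x⟩; P(|-z⟩) = |⟨-z|-x⟩|² = 1/2.
After stage 2 the state is |-z⟩; P(|+x⟩) = |⟨+x|-z⟩|² = 1/2.
Joint probability = 9/58 × 1/2 × 1/2 = 0.039.

0.039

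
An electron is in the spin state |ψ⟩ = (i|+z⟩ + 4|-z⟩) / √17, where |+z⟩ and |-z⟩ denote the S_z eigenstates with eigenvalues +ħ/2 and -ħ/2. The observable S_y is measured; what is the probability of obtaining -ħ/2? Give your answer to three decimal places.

|-y⟩ = (|+z⟩ - i|-z⟩)/√2, so ⟨-y|ψ⟩ = (5i) / (√2·√17).
P = |5i|² / 34 = 25/34.

0.735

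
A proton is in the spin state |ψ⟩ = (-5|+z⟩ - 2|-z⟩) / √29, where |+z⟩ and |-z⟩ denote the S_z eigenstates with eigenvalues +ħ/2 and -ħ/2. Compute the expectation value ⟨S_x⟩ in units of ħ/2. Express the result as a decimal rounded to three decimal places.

⟨σ_x⟩ = 2 Re(a* b)/(|a|²+|b|²) with a = -5, b = -2.
a* b = 10, so ⟨σ_x⟩ = 20/29.
⟨S_x⟩ = (ħ/2)·⟨σ_x⟩.

0.690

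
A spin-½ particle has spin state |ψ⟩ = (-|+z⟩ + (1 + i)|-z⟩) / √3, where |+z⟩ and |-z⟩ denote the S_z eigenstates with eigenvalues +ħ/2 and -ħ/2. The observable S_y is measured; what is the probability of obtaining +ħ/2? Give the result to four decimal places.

0.1667

|+y⟩ = (|+z⟩ + i|-z⟩)/√2, so ⟨+y|ψ⟩ = (-i) / (√2·√3).
P = |-i|² / 6 = 1/6.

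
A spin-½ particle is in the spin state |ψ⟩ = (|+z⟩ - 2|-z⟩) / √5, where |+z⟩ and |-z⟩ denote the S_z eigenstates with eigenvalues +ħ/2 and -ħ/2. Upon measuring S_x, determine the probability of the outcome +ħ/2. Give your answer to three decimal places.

|+x⟩ = (|+z⟩ + |-z⟩)/√2, so ⟨+x|ψ⟩ = (-1) / (√2·√5).
P = |-1|² / 10 = 1/10.

0.100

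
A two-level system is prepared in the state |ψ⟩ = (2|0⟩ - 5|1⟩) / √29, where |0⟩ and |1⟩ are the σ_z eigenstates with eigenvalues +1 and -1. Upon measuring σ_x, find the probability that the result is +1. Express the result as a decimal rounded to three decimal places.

|+x⟩ = (|0⟩ + |1⟩)/√2, so ⟨+x|ψ⟩ = (-3) / (√2·√29).
P = |-3|² / 58 = 9/58.

0.155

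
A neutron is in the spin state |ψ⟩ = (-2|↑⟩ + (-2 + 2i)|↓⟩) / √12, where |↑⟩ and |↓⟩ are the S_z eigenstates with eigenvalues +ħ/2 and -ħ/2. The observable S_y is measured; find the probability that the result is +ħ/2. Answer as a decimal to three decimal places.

|+y⟩ = (|↑⟩ + i|↓⟩)/√2, so ⟨+y|ψ⟩ = (2i) / (√2·√12).
P = |2i|² / 24 = 4/24.

0.167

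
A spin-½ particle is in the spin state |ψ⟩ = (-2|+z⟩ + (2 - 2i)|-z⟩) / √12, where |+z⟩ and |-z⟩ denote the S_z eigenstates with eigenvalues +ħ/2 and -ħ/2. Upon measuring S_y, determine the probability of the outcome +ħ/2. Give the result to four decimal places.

|+y⟩ = (|+z⟩ + i|-z⟩)/√2, so ⟨+y|ψ⟩ = (-4 - 2i) / (√2·√12).
P = |-4 - 2i|² / 24 = 20/24.

0.8333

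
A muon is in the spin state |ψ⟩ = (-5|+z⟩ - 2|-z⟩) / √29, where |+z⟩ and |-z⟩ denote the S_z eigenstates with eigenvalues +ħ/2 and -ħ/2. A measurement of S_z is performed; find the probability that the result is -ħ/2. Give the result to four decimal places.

The -ħ/2 outcome corresponds to |-z⟩. Its amplitude in |ψ⟩ is -2/√29.
P = |-2|² / 29 = 4/29.

0.1379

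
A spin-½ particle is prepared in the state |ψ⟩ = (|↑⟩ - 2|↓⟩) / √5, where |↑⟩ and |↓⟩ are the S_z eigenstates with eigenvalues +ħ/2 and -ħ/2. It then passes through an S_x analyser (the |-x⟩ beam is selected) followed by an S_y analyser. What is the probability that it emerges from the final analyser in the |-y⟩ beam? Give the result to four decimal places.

0.4500

First analyser (S_x): P(|-x⟩) = |⟨-x|ψ⟩|² = 9/10.
After stage 1 the state is |-x⟩; P(|-y⟩) = |⟨-y|-x⟩|² = 1/2.
Joint probability = 9/10 × 1/2 = 0.4500.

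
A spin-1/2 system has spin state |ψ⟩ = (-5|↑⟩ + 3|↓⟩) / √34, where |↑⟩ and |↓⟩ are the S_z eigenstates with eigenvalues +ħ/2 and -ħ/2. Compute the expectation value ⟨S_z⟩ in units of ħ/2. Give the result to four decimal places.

0.4706

⟨σ_z⟩ = |a|² - |b|² divided by |a|²+|b|², with a, b the |↑⟩, |↓⟩ amplitudes.
= (25 - 9)/34 = 16/34.
⟨S_z⟩ = (ħ/2)·⟨σ_z⟩.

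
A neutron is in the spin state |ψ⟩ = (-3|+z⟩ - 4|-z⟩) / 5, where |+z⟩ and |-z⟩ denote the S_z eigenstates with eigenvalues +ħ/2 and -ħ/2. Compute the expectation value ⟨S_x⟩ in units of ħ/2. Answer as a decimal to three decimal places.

⟨σ_x⟩ = 2 Re(a* b)/(|a|²+|b|²) with a = -3, b = -4.
a* b = 12, so ⟨σ_x⟩ = 24/25.
⟨S_x⟩ = (ħ/2)·⟨σ_x⟩.

0.960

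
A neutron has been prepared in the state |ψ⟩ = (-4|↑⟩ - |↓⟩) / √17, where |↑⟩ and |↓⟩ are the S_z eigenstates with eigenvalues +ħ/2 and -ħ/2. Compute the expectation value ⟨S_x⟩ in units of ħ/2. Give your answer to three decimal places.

0.471

⟨σ_x⟩ = 2 Re(a* b)/(|a|²+|b|²) with a = -4, b = -1.
a* b = 4, so ⟨σ_x⟩ = 8/17.
⟨S_x⟩ = (ħ/2)·⟨σ_x⟩.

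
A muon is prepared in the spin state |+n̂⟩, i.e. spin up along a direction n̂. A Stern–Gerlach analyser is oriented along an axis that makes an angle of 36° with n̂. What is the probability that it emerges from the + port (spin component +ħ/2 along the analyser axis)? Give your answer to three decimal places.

0.905

For spin-½, the probability of finding spin-up along an axis at angle θ to the initial spin direction is cos²(θ/2); spin-down is sin²(θ/2).
θ = 36°, so P = cos²(18°) ≈ 0.905.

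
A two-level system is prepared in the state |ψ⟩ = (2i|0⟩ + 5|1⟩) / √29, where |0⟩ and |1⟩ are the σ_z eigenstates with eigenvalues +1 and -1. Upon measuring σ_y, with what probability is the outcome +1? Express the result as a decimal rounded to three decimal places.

|+y⟩ = (|0⟩ + i|1⟩)/√2, so ⟨+y|ψ⟩ = (-3i) / (√2·√29).
P = |-3i|² / 58 = 9/58.

0.155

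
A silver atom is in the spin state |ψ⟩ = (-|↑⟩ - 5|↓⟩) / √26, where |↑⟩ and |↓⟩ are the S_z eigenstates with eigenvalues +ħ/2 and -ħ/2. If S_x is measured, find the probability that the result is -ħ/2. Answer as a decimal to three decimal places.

0.308

|-x⟩ = (|↑⟩ - |↓⟩)/√2, so ⟨-x|ψ⟩ = (4) / (√2·√26).
P = |4|² / 52 = 16/52.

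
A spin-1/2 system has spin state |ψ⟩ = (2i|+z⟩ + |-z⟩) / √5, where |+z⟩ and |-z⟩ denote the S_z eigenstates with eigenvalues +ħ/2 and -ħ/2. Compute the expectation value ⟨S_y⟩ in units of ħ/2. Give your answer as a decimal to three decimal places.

⟨σ_y⟩ = 2 Im(a* b)/(|a|²+|b|²) with a = 2i, b = 1.
a* b = -2i, so ⟨σ_y⟩ = -4/5.
⟨S_y⟩ = (ħ/2)·⟨σ_y⟩.

-0.800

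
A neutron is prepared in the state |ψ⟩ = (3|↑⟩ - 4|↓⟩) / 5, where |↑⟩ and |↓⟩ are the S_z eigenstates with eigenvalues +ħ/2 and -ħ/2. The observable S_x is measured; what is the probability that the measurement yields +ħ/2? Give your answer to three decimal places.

0.020

|+x⟩ = (|↑⟩ + |↓⟩)/√2, so ⟨+x|ψ⟩ = (-1) / (√2·5).
P = |-1|² / 50 = 1/50.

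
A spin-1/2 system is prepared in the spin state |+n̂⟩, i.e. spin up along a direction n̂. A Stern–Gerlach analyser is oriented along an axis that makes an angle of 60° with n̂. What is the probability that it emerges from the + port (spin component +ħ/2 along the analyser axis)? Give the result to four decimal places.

For spin-½, the probability of finding spin-up along an axis at angle θ to the initial spin direction is cos²(θ/2); spin-down is sin²(θ/2).
θ = 60°, so P = cos²(30°) ≈ 0.7500.

0.7500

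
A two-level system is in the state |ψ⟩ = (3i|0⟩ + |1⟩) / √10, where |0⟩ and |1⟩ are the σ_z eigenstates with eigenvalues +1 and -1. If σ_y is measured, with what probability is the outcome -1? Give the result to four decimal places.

|-y⟩ = (|0⟩ - i|1⟩)/√2, so ⟨-y|ψ⟩ = (4i) / (√2·√10).
P = |4i|² / 20 = 16/20.

0.8000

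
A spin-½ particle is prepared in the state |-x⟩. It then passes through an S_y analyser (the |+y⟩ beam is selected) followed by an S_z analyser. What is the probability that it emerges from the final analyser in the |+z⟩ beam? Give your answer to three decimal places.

0.250

First analyser (S_y): from |-x⟩, P(|+y⟩) = 1/2.
After stage 1 the state is |+y⟩; P(|+z⟩) = |⟨+z|+y⟩|² = 1/2.
Joint probability = 1/2 × 1/2 = 0.250.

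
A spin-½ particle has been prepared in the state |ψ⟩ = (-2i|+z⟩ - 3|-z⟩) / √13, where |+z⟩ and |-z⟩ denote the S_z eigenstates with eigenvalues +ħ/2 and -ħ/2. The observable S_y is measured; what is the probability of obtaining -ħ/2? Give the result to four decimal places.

0.9615

|-y⟩ = (|+z⟩ - i|-z⟩)/√2, so ⟨-y|ψ⟩ = (-5i) / (√2·√13).
P = |-5i|² / 26 = 25/26.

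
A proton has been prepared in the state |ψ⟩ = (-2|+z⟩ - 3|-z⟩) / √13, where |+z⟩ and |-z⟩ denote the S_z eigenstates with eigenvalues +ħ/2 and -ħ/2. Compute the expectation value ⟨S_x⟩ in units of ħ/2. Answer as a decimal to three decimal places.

0.923

⟨σ_x⟩ = 2 Re(a* b)/(|a|²+|b|²) with a = -2, b = -3.
a* b = 6, so ⟨σ_x⟩ = 12/13.
⟨S_x⟩ = (ħ/2)·⟨σ_x⟩.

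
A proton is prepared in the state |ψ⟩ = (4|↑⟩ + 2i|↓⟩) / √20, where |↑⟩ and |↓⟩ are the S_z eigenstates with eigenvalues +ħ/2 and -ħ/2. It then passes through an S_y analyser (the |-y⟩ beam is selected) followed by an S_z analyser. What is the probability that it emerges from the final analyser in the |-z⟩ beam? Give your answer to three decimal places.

First analyser (S_y): P(|-y⟩) = |⟨-y|ψ⟩|² = 4/40.
After stage 1 the state is |-y⟩; P(|-z⟩) = |⟨-z|-y⟩|² = 1/2.
Joint probability = 4/40 × 1/2 = 0.050.

0.050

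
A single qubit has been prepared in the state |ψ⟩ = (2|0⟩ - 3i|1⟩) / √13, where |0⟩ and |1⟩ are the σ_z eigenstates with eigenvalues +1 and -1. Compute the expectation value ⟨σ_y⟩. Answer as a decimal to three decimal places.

⟨σ_y⟩ = 2 Im(a* b)/(|a|²+|b|²) with a = 2, b = -3i.
a* b = -6i, so ⟨σ_y⟩ = -12/13.

-0.923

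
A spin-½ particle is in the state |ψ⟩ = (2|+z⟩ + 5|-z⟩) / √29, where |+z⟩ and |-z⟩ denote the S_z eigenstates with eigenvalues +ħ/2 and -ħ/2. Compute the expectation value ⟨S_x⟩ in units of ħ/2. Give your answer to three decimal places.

0.690

⟨σ_x⟩ = 2 Re(a* b)/(|a|²+|b|²) with a = 2, b = 5.
a* b = 10, so ⟨σ_x⟩ = 20/29.
⟨S_x⟩ = (ħ/2)·⟨σ_x⟩.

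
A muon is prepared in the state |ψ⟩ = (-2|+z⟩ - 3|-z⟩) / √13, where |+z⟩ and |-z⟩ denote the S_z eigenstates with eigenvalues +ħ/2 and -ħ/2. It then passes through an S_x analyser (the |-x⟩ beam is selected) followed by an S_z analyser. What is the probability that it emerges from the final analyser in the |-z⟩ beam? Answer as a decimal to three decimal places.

0.019

First analyser (S_x): P(|-x⟩) = |⟨-x|ψ⟩|² = 1/26.
After stage 1 the state is |-x⟩; P(|-z⟩) = |⟨-z|-x⟩|² = 1/2.
Joint probability = 1/26 × 1/2 = 0.019.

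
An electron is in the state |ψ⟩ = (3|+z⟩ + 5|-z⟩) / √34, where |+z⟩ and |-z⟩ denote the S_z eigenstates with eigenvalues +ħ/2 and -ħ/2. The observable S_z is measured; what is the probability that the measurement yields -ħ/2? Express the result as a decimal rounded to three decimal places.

The -ħ/2 outcome corresponds to |-z⟩. Its amplitude in |ψ⟩ is 5/√34.
P = |5|² / 34 = 25/34.

0.735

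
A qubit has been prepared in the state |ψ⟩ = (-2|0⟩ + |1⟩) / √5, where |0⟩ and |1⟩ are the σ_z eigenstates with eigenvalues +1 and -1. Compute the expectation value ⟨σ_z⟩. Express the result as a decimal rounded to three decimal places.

⟨σ_z⟩ = |a|² - |b|² divided by |a|²+|b|², with a, b the |0⟩, |1⟩ amplitudes.
= (4 - 1)/5 = 3/5.

0.600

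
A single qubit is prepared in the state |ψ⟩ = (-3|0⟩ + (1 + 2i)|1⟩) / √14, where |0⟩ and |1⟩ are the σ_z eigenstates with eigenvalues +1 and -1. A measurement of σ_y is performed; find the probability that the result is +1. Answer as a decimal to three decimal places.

|+y⟩ = (|0⟩ + i|1⟩)/√2, so ⟨+y|ψ⟩ = (-1 - i) / (√2·√14).
P = |-1 - i|² / 28 = 2/28.

0.071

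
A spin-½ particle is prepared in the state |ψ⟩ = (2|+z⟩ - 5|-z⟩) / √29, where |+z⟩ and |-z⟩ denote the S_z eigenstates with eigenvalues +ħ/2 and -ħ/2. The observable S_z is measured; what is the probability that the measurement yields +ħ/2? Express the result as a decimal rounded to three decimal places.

0.138

The +ħ/2 outcome corresponds to |+z⟩. Its amplitude in |ψ⟩ is 2/√29.
P = |2|² / 29 = 4/29.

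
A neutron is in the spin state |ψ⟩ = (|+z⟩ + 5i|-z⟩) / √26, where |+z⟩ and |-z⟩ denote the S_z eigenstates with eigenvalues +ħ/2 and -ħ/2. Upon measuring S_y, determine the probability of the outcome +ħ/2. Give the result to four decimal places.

|+y⟩ = (|+z⟩ + i|-z⟩)/√2, so ⟨+y|ψ⟩ = (6) / (√2·√26).
P = |6|² / 52 = 36/52.

0.6923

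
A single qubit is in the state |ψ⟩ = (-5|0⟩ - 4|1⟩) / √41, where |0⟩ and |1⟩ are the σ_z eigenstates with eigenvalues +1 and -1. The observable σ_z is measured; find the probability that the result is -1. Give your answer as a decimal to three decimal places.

The -1 outcome corresponds to |1⟩. Its amplitude in |ψ⟩ is -4/√41.
P = |-4|² / 41 = 16/41.

0.390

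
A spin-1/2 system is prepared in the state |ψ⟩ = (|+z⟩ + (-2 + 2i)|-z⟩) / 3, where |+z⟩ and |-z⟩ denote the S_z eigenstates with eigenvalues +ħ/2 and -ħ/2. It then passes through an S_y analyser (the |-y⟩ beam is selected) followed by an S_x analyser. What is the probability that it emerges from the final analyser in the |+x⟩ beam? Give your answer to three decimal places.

0.139

First analyser (S_y): P(|-y⟩) = |⟨-y|ψ⟩|² = 5/18.
After stage 1 the state is |-y⟩; P(|+x⟩) = |⟨+x|-y⟩|² = 1/2.
Joint probability = 5/18 × 1/2 = 0.139.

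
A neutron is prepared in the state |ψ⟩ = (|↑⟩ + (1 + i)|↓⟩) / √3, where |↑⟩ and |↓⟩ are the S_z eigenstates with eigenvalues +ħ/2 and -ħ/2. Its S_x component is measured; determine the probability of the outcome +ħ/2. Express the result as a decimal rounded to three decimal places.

|+x⟩ = (|↑⟩ + |↓⟩)/√2, so ⟨+x|ψ⟩ = (2 + i) / (√2·√3).
P = |2 + i|² / 6 = 5/6.

0.833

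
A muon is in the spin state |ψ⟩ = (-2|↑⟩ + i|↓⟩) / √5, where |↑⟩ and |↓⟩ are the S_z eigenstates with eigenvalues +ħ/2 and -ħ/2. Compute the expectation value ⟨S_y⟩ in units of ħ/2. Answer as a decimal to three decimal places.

⟨σ_y⟩ = 2 Im(a* b)/(|a|²+|b|²) with a = -2, b = i.
a* b = -2i, so ⟨σ_y⟩ = -4/5.
⟨S_y⟩ = (ħ/2)·⟨σ_y⟩.

-0.800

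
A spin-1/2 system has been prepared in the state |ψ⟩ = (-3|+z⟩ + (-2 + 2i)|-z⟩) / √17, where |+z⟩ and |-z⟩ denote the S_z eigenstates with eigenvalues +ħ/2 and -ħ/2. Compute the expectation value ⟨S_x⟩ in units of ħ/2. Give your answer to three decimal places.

0.706

⟨σ_x⟩ = 2 Re(a* b)/(|a|²+|b|²) with a = -3, b = (-2 + 2i).
a* b = (6 - 6i), so ⟨σ_x⟩ = 12/17.
⟨S_x⟩ = (ħ/2)·⟨σ_x⟩.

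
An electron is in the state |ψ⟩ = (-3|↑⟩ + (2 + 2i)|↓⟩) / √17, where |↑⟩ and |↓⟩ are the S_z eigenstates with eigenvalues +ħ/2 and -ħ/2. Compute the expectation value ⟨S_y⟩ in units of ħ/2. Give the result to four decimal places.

-0.7059

⟨σ_y⟩ = 2 Im(a* b)/(|a|²+|b|²) with a = -3, b = (2 + 2i).
a* b = (-6 - 6i), so ⟨σ_y⟩ = -12/17.
⟨S_y⟩ = (ħ/2)·⟨σ_y⟩.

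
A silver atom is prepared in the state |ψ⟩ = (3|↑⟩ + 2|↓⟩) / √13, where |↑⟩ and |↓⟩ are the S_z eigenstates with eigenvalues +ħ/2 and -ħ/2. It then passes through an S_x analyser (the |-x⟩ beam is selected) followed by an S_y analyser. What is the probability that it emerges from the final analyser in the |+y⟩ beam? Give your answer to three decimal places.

0.019

First analyser (S_x): P(|-x⟩) = |⟨-x|ψ⟩|² = 1/26.
After stage 1 the state is |-x⟩; P(|+y⟩) = |⟨+y|-x⟩|² = 1/2.
Joint probability = 1/26 × 1/2 = 0.019.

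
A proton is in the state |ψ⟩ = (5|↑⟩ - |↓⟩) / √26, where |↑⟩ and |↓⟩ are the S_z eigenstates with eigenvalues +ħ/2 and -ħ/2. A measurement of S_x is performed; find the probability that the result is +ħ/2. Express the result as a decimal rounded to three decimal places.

|+x⟩ = (|↑⟩ + |↓⟩)/√2, so ⟨+x|ψ⟩ = (4) / (√2·√26).
P = |4|² / 52 = 16/52.

0.308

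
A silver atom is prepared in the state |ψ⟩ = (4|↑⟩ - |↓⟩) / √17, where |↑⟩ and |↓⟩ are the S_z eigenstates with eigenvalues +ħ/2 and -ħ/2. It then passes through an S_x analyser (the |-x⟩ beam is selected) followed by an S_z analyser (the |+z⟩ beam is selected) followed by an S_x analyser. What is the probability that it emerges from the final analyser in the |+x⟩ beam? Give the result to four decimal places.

First analyser (S_x): P(|-x⟩) = |⟨-x|ψ⟩|² = 25/34.
After stage 1 the state is |-x⟩; P(|+z⟩) = |⟨+z|-x⟩|² = 1/2.
After stage 2 the state is |+z⟩; P(|+x⟩) = |⟨+x|+z⟩|² = 1/2.
Joint probability = 25/34 × 1/2 × 1/2 = 0.1838.

0.1838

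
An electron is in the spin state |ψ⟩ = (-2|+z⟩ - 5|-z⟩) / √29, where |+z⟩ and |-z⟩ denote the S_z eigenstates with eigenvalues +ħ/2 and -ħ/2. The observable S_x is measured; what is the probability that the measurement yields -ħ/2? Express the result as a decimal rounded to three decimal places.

|-x⟩ = (|+z⟩ - |-z⟩)/√2, so ⟨-x|ψ⟩ = (3) / (√2·√29).
P = |3|² / 58 = 9/58.

0.155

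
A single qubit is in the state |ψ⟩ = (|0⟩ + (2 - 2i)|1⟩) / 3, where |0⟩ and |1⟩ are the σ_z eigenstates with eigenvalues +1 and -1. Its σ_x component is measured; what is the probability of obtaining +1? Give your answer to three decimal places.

0.722

|+x⟩ = (|0⟩ + |1⟩)/√2, so ⟨+x|ψ⟩ = (3 - 2i) / (√2·3).
P = |3 - 2i|² / 18 = 13/18.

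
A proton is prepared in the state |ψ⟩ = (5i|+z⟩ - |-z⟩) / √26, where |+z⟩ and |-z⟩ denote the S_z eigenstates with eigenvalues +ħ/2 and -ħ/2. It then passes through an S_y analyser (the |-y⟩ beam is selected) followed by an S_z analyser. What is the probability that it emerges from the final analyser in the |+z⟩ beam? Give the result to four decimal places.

0.1538

First analyser (S_y): P(|-y⟩) = |⟨-y|ψ⟩|² = 16/52.
After stage 1 the state is |-y⟩; P(|+z⟩) = |⟨+z|-y⟩|² = 1/2.
Joint probability = 16/52 × 1/2 = 0.1538.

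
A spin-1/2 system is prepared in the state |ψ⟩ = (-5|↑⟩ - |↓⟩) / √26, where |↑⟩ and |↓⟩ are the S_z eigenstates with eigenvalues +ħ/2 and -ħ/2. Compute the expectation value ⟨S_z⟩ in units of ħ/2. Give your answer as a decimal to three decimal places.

0.923

⟨σ_z⟩ = |a|² - |b|² divided by |a|²+|b|², with a, b the |↑⟩, |↓⟩ amplitudes.
= (25 - 1)/26 = 24/26.
⟨S_z⟩ = (ħ/2)·⟨σ_z⟩.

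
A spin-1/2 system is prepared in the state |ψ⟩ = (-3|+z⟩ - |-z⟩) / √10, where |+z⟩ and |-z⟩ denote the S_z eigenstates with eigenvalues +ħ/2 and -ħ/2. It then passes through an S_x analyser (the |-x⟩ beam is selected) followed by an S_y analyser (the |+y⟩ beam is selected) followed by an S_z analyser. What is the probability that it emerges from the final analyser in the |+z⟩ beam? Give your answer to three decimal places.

First analyser (S_x): P(|-x⟩) = |⟨-x|ψ⟩|² = 4/20.
After stage 1 the state is |-x⟩; P(|+y⟩) = |⟨+y|-x⟩|² = 1/2.
After stage 2 the state is |+y⟩; P(|+z⟩) = |⟨+z|+y⟩|² = 1/2.
Joint probability = 4/20 × 1/2 × 1/2 = 0.050.

0.050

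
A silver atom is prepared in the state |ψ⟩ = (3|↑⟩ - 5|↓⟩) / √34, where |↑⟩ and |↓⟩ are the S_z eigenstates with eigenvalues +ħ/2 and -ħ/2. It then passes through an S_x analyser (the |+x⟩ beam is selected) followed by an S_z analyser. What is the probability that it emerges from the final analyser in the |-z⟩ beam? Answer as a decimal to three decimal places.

0.029

First analyser (S_x): P(|+x⟩) = |⟨+x|ψ⟩|² = 4/68.
After stage 1 the state is |+x⟩; P(|-z⟩) = |⟨-z|+x⟩|² = 1/2.
Joint probability = 4/68 × 1/2 = 0.029.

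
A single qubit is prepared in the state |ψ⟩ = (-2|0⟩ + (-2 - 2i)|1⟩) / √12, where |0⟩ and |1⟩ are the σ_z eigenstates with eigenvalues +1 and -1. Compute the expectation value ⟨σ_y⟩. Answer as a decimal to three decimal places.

0.667

⟨σ_y⟩ = 2 Im(a* b)/(|a|²+|b|²) with a = -2, b = (-2 - 2i).
a* b = (4 + 4i), so ⟨σ_y⟩ = 8/12.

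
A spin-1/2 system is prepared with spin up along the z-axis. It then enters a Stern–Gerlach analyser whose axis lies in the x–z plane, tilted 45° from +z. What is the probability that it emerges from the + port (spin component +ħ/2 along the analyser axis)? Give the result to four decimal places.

0.8536

For spin-½, the probability of finding spin-up along an axis at angle θ to the initial spin direction is cos²(θ/2); spin-down is sin²(θ/2).
θ = 45°, so P = cos²(22.5°) ≈ 0.8536.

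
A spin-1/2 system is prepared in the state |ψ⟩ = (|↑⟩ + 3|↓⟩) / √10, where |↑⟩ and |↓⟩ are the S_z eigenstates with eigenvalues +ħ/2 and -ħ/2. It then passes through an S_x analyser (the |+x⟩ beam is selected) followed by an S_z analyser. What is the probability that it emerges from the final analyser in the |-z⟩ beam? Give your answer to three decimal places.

First analyser (S_x): P(|+x⟩) = |⟨+x|ψ⟩|² = 16/20.
After stage 1 the state is |+x⟩; P(|-z⟩) = |⟨-z|+x⟩|² = 1/2.
Joint probability = 16/20 × 1/2 = 0.400.

0.400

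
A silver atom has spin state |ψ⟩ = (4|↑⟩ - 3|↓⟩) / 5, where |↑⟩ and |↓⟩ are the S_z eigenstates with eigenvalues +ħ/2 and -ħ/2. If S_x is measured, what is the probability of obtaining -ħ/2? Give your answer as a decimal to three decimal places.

0.980

|-x⟩ = (|↑⟩ - |↓⟩)/√2, so ⟨-x|ψ⟩ = (7) / (√2·5).
P = |7|² / 50 = 49/50.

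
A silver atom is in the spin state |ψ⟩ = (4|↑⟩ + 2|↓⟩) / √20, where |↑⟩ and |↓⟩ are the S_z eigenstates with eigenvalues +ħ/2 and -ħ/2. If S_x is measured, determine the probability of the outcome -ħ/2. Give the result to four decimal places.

0.1000

|-x⟩ = (|↑⟩ - |↓⟩)/√2, so ⟨-x|ψ⟩ = (2) / (√2·√20).
P = |2|² / 40 = 4/40.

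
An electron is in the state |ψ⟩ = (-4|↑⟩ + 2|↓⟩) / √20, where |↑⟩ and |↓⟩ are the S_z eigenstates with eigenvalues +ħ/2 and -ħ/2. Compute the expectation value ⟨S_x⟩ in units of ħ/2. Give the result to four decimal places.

⟨σ_x⟩ = 2 Re(a* b)/(|a|²+|b|²) with a = -4, b = 2.
a* b = -8, so ⟨σ_x⟩ = -16/20.
⟨S_x⟩ = (ħ/2)·⟨σ_x⟩.

-0.8000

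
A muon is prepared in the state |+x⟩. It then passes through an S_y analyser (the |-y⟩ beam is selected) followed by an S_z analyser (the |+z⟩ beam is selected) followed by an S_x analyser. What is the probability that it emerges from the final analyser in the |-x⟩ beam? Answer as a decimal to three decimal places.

0.125

First analyser (S_y): from |+x⟩, P(|-y⟩) = 1/2.
After stage 1 the state is |-y⟩; P(|+z⟩) = |⟨+z|-y⟩|² = 1/2.
After stage 2 the state is |+z⟩; P(|-x⟩) = |⟨-x|+z⟩|² = 1/2.
Joint probability = 1/2 × 1/2 × 1/2 = 0.125.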